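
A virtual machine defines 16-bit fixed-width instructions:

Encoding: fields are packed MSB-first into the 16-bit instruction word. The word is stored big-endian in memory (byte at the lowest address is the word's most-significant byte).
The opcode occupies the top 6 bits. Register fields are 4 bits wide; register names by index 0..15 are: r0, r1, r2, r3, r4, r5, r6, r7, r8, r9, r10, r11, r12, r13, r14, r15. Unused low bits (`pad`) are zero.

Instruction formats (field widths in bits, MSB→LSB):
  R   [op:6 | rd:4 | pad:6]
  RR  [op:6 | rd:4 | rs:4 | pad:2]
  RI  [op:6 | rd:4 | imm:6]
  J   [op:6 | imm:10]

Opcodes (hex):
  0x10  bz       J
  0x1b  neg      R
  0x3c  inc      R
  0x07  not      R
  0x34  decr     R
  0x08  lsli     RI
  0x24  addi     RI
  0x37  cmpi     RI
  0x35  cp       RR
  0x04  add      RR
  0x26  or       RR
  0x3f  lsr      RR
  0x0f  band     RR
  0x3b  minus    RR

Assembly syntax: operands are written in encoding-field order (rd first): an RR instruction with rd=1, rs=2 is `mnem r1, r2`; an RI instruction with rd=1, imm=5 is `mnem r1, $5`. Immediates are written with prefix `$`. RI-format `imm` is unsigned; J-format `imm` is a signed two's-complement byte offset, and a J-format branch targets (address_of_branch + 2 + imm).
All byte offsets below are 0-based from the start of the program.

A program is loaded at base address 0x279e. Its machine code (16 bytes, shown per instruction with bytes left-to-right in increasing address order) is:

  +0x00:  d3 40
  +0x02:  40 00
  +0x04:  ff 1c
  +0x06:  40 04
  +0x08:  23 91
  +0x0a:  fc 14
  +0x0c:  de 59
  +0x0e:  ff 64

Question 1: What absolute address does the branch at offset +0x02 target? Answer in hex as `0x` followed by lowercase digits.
off 0x02: read 40 00 as big → 0x4000
  opcode bits[15:10]=0x10: bz/J
  [9:0] imm=0 = $0
  target = base 0x279e + off 0x02 + 2 + imm 0 = 0x27a2

0x27a2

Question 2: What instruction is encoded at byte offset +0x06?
bz $4

+0x06: 40 04 ⇒ word 0x4004 (big)
  op=0x4004>>10=0x10 ⇒ bz (J)
  imm: (w>>0)&0x3ff=0x4 → $4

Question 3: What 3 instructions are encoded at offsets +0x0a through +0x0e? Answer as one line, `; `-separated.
lsr r0, r5; cmpi r9, $25; lsr r13, r9

[0a] fc 14 → 0xfc14
  top 6b → 0x3f → lsr [RR]
  [9:6] rd=0 = r0
  [5:2] rs=5 = r5
[0c] de 59 → 0xde59
  top 6b → 0x37 → cmpi [RI]
  [9:6] rd=9 = r9
  [5:0] imm=25 = $25
[0e] ff 64 → 0xff64
  top 6b → 0x3f → lsr [RR]
  [9:6] rd=13 = r13
  [5:2] rs=9 = r9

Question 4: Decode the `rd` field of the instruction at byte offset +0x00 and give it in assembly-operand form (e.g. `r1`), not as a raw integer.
r13

+0x00: d3 40 ⇒ word 0xd340 (big)
  top 6b → 0x34 → decr [R]
  [9:6] rd=13 = r13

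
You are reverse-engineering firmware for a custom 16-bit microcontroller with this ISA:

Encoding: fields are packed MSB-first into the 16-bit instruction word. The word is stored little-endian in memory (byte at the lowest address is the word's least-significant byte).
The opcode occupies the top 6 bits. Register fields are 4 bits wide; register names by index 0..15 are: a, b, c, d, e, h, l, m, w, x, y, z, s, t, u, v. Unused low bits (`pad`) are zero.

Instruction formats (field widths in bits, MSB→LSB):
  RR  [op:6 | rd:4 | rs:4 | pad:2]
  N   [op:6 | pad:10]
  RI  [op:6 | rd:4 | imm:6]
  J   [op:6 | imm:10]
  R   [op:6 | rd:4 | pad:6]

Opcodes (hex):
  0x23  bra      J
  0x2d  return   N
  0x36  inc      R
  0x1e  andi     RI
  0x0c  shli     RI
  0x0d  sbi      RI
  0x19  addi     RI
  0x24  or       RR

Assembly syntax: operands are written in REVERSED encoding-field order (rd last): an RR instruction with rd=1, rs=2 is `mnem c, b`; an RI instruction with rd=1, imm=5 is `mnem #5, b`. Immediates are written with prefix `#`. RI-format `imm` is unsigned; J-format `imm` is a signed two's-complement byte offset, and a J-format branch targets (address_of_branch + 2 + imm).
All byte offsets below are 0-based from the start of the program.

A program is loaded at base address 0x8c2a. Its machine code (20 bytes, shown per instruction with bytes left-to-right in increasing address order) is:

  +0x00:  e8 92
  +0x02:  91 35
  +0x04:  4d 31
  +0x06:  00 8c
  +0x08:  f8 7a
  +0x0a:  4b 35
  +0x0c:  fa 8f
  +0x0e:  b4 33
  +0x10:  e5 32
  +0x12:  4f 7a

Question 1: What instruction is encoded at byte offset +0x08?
+0x08: f8 7a ⇒ word 0x7af8 (little)
  opcode bits[15:10]=0x1e: andi/RI
  rd: (w>>6)&0xf=0xb → z
  imm: (w>>0)&0x3f=0x38 → #56

andi #56, z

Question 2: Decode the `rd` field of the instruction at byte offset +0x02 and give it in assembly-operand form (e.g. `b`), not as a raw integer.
l

off 0x02: read 91 35 as little → 0x3591
  op=0x3591>>10=0xd ⇒ sbi (RI)
  rd: (w>>6)&0xf=0x6 → l
  imm: (w>>0)&0x3f=0x11 → #17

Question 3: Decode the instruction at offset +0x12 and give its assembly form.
andi #15, x

[12] 4f 7a → 0x7a4f
  top 6b → 0x1e → andi [RI]
  [9:6] rd=9 = x
  [5:0] imm=15 = #15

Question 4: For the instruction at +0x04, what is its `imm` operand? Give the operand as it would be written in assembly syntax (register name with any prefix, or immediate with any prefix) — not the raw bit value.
off 0x04: read 4d 31 as little → 0x314d
  op=0x314d>>10=0xc ⇒ shli (RI)
  [9:6] rd=5 = h
  [5:0] imm=13 = #13

#13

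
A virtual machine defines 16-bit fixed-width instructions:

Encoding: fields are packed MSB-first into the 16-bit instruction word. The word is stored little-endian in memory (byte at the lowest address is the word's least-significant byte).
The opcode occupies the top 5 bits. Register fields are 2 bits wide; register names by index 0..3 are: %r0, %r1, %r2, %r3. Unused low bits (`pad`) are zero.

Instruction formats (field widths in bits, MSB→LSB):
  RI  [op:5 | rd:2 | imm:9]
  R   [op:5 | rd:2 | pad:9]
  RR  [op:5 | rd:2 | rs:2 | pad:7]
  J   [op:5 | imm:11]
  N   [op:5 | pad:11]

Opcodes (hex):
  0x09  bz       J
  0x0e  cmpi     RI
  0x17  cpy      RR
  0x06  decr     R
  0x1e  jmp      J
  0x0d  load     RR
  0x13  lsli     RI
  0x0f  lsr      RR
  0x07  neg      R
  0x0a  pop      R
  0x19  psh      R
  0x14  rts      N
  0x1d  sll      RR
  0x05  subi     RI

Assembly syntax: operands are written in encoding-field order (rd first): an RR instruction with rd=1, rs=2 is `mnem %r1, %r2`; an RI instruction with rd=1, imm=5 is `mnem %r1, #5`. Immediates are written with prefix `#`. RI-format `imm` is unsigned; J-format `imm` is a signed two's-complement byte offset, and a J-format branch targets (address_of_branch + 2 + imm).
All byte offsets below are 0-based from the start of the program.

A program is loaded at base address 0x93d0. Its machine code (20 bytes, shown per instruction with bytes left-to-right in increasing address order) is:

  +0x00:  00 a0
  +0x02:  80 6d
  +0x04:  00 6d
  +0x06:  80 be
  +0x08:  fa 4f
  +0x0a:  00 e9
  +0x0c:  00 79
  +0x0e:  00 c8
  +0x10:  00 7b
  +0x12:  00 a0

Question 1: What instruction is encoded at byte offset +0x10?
lsr %r1, %r2

[10] 00 7b → 0x7b00
  opcode bits[15:11]=0xf: lsr/RR
  [10:9] rd=1 = %r1
  [8:7] rs=2 = %r2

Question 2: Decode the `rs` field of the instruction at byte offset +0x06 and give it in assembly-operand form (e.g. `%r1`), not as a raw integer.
off 0x06: read 80 be as little → 0xbe80
  op=0xbe80>>11=0x17 ⇒ cpy (RR)
  [10:9] rd=3 = %r3
  [8:7] rs=1 = %r1

%r1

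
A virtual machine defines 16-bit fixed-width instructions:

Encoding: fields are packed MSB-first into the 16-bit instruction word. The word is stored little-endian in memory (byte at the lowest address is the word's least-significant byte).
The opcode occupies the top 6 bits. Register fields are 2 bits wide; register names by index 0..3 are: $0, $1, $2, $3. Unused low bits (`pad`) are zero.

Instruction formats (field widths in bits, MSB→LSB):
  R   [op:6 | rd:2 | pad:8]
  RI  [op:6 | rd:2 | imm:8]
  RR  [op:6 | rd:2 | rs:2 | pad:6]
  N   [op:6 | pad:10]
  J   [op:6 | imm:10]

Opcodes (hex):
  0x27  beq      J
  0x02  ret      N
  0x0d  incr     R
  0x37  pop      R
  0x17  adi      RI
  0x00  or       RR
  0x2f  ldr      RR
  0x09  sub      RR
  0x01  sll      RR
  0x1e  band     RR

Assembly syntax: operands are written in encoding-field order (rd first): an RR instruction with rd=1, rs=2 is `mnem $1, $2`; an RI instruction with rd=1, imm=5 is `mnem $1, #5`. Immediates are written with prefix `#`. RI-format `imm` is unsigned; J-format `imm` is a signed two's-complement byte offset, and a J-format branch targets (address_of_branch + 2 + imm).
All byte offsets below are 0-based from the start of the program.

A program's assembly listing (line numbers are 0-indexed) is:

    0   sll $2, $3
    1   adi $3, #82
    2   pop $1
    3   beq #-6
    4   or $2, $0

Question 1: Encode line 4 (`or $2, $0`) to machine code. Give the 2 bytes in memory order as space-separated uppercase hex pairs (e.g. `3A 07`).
00 02

4. or fields op=0x0:6|rd=2:2|rs=0:2|pad=0:6 → word 0200h → 00 02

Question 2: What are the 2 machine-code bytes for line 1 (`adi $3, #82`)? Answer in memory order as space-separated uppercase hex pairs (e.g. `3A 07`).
line 1 (adi): pack op=0x17:6|rd=3:2|imm=82:8 = 0x5f52; little→ 52 5f

52 5F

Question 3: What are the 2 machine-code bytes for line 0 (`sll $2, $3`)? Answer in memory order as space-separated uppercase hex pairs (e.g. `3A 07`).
line 0 (sll): pack op=0x1:6|rd=2:2|rs=3:2|pad=0:6 = 0x06c0; little→ c0 06

C0 06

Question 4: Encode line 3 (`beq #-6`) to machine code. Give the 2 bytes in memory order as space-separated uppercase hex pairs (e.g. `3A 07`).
line 3 (beq): pack op=0x27:6|imm=-6:10 = 0x9ffa; little→ fa 9f

FA 9F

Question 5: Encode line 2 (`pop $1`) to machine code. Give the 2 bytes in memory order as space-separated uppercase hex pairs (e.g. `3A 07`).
L2: pop op=0x37:6|rd=1:2|pad=0:8 ⇒ 0xdd00 ⇒ little 00 dd

00 DD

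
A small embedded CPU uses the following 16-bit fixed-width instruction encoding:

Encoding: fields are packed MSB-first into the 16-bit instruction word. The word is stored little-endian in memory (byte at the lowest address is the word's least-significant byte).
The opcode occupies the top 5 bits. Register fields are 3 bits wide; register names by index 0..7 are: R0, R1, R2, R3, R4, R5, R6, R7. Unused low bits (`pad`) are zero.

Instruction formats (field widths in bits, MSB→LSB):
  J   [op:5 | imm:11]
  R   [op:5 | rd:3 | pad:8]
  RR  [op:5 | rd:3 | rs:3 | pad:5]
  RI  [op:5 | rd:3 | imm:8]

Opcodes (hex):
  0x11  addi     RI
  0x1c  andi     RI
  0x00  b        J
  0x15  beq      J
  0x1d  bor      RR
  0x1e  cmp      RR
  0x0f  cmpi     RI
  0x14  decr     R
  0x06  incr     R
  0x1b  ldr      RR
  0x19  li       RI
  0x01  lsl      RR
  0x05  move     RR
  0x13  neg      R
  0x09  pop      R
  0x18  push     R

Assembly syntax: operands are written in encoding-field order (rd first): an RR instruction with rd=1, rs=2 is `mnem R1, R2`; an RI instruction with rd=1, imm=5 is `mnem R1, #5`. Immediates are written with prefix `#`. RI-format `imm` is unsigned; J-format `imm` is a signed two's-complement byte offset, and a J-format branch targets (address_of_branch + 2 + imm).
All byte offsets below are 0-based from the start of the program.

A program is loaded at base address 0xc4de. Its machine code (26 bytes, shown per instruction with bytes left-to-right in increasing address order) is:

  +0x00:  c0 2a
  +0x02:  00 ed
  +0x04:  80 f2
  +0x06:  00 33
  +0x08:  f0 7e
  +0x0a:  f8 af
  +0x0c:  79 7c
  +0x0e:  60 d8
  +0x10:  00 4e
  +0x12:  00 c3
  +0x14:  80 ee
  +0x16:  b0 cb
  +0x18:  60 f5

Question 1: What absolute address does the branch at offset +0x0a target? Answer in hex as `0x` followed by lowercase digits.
0xc4e2

@+0a  little-endian(f8 af) = 0xaff8
  opcode bits[15:11]=0x15: beq/J
  imm@[10:0]=0x7f8 (s11→-8) ⇒ #-8
  target = base 0xc4de + off 0x0a + 2 + imm -8 = 0xc4e2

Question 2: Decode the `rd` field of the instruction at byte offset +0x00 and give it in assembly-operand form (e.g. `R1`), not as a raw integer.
+0x00: c0 2a ⇒ word 0x2ac0 (little)
  top 5b → 0x5 → move [RR]
  [10:8] rd=2 = R2
  [7:5] rs=6 = R6

R2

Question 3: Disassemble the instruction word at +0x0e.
+0x0e: 60 d8 ⇒ word 0xd860 (little)
  op=0xd860>>11=0x1b ⇒ ldr (RR)
  [10:8] rd=0 = R0
  [7:5] rs=3 = R3

ldr R0, R3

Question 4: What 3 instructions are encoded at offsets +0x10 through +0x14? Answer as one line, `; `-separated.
pop R6; push R3; bor R6, R4

+0x10: 00 4e ⇒ word 0x4e00 (little)
  opcode bits[15:11]=0x9: pop/R
  rd@[10:8]=0x6 ⇒ R6
+0x12: 00 c3 ⇒ word 0xc300 (little)
  opcode bits[15:11]=0x18: push/R
  rd@[10:8]=0x3 ⇒ R3
+0x14: 80 ee ⇒ word 0xee80 (little)
  opcode bits[15:11]=0x1d: bor/RR
  rd@[10:8]=0x6 ⇒ R6
  rs@[7:5]=0x4 ⇒ R4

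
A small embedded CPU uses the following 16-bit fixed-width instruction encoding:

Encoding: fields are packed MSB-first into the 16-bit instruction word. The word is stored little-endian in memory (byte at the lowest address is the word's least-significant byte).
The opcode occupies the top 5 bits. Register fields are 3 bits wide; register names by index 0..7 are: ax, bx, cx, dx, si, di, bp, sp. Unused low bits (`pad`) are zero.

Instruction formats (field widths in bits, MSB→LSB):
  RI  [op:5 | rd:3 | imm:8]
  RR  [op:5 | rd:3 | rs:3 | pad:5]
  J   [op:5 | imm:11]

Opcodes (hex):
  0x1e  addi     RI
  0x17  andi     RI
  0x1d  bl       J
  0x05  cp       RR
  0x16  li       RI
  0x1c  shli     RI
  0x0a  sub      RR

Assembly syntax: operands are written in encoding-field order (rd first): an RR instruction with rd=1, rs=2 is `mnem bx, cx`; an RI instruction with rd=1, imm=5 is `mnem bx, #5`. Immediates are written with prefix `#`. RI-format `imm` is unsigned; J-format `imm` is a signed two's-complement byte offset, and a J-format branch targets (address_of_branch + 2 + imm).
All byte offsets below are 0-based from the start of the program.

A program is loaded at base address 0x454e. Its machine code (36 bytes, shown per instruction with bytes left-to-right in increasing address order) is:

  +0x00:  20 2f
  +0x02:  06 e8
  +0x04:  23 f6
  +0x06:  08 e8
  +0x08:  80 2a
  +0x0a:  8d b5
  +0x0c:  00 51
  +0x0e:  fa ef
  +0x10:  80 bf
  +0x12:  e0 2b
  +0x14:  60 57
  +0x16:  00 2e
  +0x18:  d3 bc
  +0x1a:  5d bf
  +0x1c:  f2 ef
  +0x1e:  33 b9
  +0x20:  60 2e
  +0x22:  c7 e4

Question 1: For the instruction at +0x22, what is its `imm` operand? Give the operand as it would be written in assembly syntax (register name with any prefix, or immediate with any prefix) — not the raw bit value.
[22] c7 e4 → 0xe4c7
  op=0xe4c7>>11=0x1c ⇒ shli (RI)
  [10:8] rd=4 = si
  [7:0] imm=199 = #199

#199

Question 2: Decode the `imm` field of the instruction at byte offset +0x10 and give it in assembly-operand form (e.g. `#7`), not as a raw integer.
+0x10: 80 bf ⇒ word 0xbf80 (little)
  top 5b → 0x17 → andi [RI]
  [10:8] rd=7 = sp
  [7:0] imm=128 = #128

#128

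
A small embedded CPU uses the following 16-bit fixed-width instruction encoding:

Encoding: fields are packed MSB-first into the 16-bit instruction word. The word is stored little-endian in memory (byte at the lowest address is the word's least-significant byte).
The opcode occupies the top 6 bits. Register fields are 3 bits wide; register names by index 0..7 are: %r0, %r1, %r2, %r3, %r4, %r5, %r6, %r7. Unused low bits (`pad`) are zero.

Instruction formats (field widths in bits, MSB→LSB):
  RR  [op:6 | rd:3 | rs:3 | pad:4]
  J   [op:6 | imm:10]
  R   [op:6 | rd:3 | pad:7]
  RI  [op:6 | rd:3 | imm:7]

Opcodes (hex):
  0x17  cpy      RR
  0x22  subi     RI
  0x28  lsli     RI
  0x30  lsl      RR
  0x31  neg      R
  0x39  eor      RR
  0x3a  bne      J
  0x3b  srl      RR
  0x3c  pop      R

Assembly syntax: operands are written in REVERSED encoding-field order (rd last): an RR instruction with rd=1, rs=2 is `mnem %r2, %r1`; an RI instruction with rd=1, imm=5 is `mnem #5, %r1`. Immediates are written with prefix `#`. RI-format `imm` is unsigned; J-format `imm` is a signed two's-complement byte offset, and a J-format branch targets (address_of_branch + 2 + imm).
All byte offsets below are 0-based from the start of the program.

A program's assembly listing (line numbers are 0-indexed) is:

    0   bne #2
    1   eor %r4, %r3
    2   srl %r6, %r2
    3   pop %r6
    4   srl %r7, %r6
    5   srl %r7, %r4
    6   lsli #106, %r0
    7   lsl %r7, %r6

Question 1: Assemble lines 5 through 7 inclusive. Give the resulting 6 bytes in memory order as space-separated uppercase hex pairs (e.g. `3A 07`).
L5: srl op=0x3b:6|rd=4:3|rs=7:3|pad=0:4 ⇒ 0xee70 ⇒ little 70 ee
L6: lsli op=0x28:6|rd=0:3|imm=106:7 ⇒ 0xa06a ⇒ little 6a a0
L7: lsl op=0x30:6|rd=6:3|rs=7:3|pad=0:4 ⇒ 0xc370 ⇒ little 70 c3

70 EE 6A A0 70 C3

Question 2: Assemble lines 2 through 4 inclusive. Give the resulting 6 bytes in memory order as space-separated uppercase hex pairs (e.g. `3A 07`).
line 2 (srl): pack op=0x3b:6|rd=2:3|rs=6:3|pad=0:4 = 0xed60; little→ 60 ed
line 3 (pop): pack op=0x3c:6|rd=6:3|pad=0:7 = 0xf300; little→ 00 f3
line 4 (srl): pack op=0x3b:6|rd=6:3|rs=7:3|pad=0:4 = 0xef70; little→ 70 ef

60 ED 00 F3 70 EF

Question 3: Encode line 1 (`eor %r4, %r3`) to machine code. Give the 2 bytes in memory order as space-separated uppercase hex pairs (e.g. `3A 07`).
line 1 (eor): pack op=0x39:6|rd=3:3|rs=4:3|pad=0:4 = 0xe5c0; little→ c0 e5

C0 E5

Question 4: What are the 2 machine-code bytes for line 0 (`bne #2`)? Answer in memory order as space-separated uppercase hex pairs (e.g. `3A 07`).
02 E8

0. bne fields op=0x3a:6|imm=2:10 → word e802h → 02 e8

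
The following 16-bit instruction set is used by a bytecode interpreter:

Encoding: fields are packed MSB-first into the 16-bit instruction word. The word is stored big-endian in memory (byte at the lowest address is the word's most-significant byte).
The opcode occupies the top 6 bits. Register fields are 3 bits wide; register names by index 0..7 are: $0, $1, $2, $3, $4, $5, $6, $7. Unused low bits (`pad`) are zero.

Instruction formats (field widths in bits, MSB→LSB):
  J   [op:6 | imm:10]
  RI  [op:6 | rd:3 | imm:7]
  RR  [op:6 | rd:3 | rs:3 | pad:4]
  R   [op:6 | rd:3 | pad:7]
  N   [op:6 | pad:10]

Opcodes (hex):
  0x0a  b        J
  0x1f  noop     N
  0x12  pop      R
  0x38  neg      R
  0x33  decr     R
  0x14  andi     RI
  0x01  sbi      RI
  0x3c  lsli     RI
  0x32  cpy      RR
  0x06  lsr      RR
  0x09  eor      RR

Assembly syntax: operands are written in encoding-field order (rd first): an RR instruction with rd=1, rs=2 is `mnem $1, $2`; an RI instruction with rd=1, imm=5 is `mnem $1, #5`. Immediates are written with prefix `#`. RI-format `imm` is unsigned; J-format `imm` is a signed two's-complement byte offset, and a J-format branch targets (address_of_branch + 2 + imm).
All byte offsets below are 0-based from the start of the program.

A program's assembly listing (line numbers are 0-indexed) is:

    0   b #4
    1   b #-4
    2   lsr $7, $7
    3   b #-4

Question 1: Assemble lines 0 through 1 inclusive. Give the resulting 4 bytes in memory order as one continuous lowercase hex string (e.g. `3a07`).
L0: b op=0xa:6|imm=4:10 ⇒ 0x2804 ⇒ big 28 04
L1: b op=0xa:6|imm=-4:10 ⇒ 0x2bfc ⇒ big 2b fc

28042bfc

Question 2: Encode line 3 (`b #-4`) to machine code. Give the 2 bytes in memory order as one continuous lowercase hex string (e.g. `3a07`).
2bfc

line 3 (b): pack op=0xa:6|imm=-4:10 = 0x2bfc; big→ 2b fc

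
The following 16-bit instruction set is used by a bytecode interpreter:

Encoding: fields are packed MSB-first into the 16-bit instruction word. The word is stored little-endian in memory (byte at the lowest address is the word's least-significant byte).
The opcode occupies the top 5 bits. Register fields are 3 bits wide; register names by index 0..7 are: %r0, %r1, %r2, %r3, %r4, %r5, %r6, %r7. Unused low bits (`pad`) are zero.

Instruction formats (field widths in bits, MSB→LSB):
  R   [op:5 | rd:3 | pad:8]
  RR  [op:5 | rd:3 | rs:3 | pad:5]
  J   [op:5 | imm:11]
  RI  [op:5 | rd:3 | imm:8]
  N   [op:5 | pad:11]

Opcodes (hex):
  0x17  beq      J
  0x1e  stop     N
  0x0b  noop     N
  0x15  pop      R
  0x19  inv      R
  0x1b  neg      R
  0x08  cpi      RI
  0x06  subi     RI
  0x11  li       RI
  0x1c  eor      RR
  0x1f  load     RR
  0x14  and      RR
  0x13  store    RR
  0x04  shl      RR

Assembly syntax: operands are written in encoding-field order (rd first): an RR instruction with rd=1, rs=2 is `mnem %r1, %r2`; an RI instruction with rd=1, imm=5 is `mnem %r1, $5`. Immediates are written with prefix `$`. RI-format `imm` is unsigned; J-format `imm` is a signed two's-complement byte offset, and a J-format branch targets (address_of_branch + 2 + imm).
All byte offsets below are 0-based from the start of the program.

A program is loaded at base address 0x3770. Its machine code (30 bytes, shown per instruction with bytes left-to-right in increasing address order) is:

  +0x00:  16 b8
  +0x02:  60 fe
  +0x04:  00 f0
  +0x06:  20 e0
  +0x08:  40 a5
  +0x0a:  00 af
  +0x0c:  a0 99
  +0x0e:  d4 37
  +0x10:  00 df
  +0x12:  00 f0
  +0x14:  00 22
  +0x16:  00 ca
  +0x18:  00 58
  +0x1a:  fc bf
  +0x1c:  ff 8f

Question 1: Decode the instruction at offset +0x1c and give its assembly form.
off 0x1c: read ff 8f as little → 0x8fff
  top 5b → 0x11 → li [RI]
  rd@[10:8]=0x7 ⇒ %r7
  imm@[7:0]=0xff ⇒ $255

li %r7, $255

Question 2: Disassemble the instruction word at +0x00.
beq $22

@+00  little-endian(16 b8) = 0xb816
  op=0xb816>>11=0x17 ⇒ beq (J)
  [10:0] imm=22 = $22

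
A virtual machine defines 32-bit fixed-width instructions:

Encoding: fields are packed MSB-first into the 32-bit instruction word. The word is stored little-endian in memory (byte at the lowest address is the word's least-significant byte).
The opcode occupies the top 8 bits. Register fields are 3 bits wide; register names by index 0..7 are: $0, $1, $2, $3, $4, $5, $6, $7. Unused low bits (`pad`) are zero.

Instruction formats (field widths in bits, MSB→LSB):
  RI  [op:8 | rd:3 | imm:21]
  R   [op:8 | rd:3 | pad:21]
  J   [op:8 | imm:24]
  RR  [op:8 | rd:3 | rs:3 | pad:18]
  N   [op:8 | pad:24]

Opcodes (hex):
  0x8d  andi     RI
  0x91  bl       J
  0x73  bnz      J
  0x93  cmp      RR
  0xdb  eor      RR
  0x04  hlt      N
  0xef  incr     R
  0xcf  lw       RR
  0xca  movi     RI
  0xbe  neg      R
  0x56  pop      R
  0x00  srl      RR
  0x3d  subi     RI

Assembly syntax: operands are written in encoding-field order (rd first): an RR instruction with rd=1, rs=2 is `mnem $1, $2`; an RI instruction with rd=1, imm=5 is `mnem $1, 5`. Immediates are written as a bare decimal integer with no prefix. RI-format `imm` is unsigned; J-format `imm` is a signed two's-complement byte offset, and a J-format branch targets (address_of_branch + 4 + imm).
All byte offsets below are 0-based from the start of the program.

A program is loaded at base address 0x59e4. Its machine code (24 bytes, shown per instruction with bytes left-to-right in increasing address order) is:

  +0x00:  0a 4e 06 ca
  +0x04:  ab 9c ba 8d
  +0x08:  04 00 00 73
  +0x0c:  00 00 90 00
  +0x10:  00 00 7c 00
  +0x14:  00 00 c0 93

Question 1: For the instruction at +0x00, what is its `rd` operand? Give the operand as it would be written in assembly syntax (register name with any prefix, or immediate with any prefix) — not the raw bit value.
$0

+0x00: 0a 4e 06 ca ⇒ word 0xca064e0a (little)
  opcode bits[31:24]=0xca: movi/RI
  rd: (w>>21)&0x7=0x0 → $0
  imm: (w>>0)&0x1fffff=0x64e0a → 413194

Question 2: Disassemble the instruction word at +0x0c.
srl $4, $4

@+0c  little-endian(00 00 90 00) = 0x00900000
  opcode bits[31:24]=0x0: srl/RR
  [23:21] rd=4 = $4
  [20:18] rs=4 = $4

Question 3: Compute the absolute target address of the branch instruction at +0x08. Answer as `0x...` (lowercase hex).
0x59f4

+0x08: 04 00 00 73 ⇒ word 0x73000004 (little)
  op=0x73000004>>24=0x73 ⇒ bnz (J)
  imm: (w>>0)&0xffffff=0x4 → 4
  target = base 0x59e4 + off 0x08 + 4 + imm 4 = 0x59f4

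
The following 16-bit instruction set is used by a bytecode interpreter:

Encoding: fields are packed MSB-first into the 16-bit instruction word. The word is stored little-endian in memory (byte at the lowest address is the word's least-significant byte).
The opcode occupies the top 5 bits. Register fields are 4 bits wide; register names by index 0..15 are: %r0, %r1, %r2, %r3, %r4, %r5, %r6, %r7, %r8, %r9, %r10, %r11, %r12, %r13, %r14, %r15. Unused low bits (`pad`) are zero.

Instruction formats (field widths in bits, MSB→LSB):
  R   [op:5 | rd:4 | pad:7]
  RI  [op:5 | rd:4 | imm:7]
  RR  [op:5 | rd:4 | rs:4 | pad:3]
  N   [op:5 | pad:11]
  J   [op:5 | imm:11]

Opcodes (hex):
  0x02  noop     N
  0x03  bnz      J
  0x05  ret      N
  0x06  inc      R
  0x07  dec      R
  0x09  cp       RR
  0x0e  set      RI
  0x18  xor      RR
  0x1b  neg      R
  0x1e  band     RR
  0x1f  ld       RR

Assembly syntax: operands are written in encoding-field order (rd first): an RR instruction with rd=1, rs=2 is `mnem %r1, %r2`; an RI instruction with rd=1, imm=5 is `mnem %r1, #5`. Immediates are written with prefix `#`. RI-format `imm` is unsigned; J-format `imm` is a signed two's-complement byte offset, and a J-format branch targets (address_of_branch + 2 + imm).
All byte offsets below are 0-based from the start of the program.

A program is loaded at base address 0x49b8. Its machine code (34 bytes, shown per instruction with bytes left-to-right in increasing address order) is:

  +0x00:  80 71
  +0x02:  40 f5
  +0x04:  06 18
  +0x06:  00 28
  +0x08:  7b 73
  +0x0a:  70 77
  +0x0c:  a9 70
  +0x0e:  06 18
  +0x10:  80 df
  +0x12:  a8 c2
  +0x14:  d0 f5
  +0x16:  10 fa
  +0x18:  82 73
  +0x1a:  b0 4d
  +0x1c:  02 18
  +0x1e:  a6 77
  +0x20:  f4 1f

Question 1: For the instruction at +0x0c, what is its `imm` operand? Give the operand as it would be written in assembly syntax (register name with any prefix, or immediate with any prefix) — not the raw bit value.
+0x0c: a9 70 ⇒ word 0x70a9 (little)
  op=0x70a9>>11=0xe ⇒ set (RI)
  rd@[10:7]=0x1 ⇒ %r1
  imm@[6:0]=0x29 ⇒ #41

#41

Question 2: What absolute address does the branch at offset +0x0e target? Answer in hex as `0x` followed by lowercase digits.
off 0x0e: read 06 18 as little → 0x1806
  top 5b → 0x3 → bnz [J]
  [10:0] imm=6 = #6
  target = base 0x49b8 + off 0x0e + 2 + imm 6 = 0x49ce

0x49ce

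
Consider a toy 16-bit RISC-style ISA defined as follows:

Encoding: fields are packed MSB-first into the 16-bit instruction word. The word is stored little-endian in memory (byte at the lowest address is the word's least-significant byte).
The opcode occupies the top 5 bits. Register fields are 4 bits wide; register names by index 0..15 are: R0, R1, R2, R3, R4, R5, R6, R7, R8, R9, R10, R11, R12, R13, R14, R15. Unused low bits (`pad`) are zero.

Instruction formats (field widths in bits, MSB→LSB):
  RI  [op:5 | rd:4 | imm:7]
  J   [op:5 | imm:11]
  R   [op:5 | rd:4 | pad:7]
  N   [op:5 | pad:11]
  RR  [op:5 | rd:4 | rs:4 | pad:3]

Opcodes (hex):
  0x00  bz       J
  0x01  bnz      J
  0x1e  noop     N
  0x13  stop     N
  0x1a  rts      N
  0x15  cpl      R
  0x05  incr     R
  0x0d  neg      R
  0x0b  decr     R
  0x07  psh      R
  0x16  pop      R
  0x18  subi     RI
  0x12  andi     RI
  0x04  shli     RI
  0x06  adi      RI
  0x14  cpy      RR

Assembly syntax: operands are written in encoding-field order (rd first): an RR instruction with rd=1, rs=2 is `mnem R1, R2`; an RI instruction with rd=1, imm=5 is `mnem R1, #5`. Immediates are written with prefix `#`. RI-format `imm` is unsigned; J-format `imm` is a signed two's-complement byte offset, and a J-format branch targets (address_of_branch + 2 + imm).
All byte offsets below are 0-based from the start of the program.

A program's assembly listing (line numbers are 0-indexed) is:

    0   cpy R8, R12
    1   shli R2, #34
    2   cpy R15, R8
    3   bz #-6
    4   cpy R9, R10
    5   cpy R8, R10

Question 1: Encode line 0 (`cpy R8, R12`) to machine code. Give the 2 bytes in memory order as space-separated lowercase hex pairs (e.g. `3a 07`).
0. cpy fields op=0x14:5|rd=8:4|rs=12:4|pad=0:3 → word a460h → 60 a4

60 a4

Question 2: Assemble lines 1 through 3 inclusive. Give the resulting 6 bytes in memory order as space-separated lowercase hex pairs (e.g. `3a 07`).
1. shli fields op=0x4:5|rd=2:4|imm=34:7 → word 2122h → 22 21
2. cpy fields op=0x14:5|rd=15:4|rs=8:4|pad=0:3 → word a7c0h → c0 a7
3. bz fields op=0x0:5|imm=-6:11 → word 07fah → fa 07

22 21 c0 a7 fa 07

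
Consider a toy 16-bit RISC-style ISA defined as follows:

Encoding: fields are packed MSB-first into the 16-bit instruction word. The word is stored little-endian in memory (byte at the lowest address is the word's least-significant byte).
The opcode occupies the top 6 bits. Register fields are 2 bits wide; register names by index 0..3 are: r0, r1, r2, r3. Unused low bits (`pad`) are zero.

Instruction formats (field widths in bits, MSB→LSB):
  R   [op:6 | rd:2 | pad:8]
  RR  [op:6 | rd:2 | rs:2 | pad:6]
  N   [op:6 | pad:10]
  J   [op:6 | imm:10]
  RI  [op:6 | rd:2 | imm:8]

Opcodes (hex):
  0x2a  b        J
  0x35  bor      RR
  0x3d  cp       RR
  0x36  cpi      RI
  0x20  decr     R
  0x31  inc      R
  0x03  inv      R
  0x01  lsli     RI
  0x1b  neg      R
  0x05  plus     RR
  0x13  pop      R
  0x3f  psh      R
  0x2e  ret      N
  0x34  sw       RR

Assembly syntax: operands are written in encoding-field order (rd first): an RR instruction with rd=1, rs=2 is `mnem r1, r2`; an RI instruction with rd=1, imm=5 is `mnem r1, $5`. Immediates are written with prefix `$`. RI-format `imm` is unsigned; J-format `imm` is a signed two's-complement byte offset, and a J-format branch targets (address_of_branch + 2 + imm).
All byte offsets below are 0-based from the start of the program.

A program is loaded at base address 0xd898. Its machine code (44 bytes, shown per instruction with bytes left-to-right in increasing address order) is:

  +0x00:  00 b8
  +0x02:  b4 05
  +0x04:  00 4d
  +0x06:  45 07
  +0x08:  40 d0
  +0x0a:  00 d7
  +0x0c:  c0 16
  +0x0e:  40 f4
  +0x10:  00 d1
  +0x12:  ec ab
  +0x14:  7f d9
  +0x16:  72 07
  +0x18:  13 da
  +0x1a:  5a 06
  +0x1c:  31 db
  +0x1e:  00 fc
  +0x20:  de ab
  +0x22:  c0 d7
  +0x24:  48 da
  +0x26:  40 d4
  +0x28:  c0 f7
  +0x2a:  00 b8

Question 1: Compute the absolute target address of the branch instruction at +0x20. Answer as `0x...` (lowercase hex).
@+20  little-endian(de ab) = 0xabde
  top 6b → 0x2a → b [J]
  [9:0] imm=990 (s10→-34) = $-34
  target = base 0xd898 + off 0x20 + 2 + imm -34 = 0xd898

0xd898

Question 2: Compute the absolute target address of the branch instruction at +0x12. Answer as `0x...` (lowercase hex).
0xd898

@+12  little-endian(ec ab) = 0xabec
  opcode bits[15:10]=0x2a: b/J
  [9:0] imm=1004 (s10→-20) = $-20
  target = base 0xd898 + off 0x12 + 2 + imm -20 = 0xd898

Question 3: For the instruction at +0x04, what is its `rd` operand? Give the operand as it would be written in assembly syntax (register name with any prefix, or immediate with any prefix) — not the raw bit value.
r1

[04] 00 4d → 0x4d00
  opcode bits[15:10]=0x13: pop/R
  [9:8] rd=1 = r1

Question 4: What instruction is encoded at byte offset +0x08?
sw r0, r1

off 0x08: read 40 d0 as little → 0xd040
  opcode bits[15:10]=0x34: sw/RR
  rd@[9:8]=0x0 ⇒ r0
  rs@[7:6]=0x1 ⇒ r1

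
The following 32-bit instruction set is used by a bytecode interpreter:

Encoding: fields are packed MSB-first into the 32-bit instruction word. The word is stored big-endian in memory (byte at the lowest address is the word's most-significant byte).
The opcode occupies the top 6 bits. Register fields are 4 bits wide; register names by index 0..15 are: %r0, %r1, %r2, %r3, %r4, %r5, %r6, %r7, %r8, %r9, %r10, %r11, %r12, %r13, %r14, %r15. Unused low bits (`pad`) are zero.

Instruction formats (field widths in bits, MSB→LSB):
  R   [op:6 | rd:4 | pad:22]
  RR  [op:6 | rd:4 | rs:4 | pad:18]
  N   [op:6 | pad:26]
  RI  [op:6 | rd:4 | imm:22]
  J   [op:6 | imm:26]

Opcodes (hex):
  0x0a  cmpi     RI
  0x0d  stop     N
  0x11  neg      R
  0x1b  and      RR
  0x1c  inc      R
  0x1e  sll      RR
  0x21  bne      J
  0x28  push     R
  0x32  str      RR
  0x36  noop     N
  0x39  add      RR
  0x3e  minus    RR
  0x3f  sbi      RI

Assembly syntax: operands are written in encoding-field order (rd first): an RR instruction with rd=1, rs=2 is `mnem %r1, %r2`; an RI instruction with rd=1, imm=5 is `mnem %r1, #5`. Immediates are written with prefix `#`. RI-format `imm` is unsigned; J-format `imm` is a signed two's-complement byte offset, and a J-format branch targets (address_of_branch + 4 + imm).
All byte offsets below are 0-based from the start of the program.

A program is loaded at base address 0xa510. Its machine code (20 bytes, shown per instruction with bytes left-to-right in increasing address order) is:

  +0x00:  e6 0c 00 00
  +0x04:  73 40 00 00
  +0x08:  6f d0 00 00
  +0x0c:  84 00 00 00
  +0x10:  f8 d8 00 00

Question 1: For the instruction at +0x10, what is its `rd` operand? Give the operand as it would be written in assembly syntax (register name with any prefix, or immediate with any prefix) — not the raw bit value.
%r3

@+10  big-endian(f8 d8 00 00) = 0xf8d80000
  opcode bits[31:26]=0x3e: minus/RR
  rd@[25:22]=0x3 ⇒ %r3
  rs@[21:18]=0x6 ⇒ %r6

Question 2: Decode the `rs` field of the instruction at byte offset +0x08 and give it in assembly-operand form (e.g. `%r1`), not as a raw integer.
+0x08: 6f d0 00 00 ⇒ word 0x6fd00000 (big)
  op=0x6fd00000>>26=0x1b ⇒ and (RR)
  rd@[25:22]=0xf ⇒ %r15
  rs@[21:18]=0x4 ⇒ %r4

%r4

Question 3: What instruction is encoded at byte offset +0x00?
add %r8, %r3

@+00  big-endian(e6 0c 00 00) = 0xe60c0000
  op=0xe60c0000>>26=0x39 ⇒ add (RR)
  [25:22] rd=8 = %r8
  [21:18] rs=3 = %r3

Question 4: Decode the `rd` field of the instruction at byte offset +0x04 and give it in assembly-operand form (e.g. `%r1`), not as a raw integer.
off 0x04: read 73 40 00 00 as big → 0x73400000
  op=0x73400000>>26=0x1c ⇒ inc (R)
  rd@[25:22]=0xd ⇒ %r13

%r13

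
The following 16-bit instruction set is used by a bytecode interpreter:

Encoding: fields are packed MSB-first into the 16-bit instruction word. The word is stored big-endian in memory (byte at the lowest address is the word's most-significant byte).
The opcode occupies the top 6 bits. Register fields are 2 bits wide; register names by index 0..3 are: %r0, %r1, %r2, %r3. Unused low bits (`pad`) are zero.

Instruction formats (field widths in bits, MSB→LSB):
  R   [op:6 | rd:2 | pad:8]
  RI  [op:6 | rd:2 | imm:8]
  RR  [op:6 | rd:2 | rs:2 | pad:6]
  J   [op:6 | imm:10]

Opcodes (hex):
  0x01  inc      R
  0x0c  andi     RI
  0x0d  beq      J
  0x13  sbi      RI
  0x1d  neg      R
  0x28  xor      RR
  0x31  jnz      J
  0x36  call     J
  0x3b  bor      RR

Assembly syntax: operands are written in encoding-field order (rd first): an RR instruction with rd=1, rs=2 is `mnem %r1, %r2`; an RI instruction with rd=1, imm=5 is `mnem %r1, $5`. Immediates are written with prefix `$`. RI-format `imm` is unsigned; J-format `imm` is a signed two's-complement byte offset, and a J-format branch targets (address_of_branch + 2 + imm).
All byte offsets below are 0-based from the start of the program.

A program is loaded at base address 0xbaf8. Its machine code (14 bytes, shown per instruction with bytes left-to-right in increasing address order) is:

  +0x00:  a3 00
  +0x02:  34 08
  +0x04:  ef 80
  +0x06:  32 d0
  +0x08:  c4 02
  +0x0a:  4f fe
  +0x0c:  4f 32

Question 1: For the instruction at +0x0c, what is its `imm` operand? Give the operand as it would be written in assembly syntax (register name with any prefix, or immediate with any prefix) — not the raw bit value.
[0c] 4f 32 → 0x4f32
  opcode bits[15:10]=0x13: sbi/RI
  [9:8] rd=3 = %r3
  [7:0] imm=50 = $50

$50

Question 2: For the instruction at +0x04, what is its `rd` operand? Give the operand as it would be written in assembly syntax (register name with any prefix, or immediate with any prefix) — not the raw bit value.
%r3

[04] ef 80 → 0xef80
  top 6b → 0x3b → bor [RR]
  [9:8] rd=3 = %r3
  [7:6] rs=2 = %r2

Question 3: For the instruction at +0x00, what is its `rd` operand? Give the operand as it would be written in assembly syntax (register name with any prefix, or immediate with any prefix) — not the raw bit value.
off 0x00: read a3 00 as big → 0xa300
  top 6b → 0x28 → xor [RR]
  rd: (w>>8)&0x3=0x3 → %r3
  rs: (w>>6)&0x3=0x0 → %r0

%r3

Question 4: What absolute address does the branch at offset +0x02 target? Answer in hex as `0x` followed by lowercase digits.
0xbb04

[02] 34 08 → 0x3408
  op=0x3408>>10=0xd ⇒ beq (J)
  imm: (w>>0)&0x3ff=0x8 → $8
  target = base 0xbaf8 + off 0x02 + 2 + imm 8 = 0xbb04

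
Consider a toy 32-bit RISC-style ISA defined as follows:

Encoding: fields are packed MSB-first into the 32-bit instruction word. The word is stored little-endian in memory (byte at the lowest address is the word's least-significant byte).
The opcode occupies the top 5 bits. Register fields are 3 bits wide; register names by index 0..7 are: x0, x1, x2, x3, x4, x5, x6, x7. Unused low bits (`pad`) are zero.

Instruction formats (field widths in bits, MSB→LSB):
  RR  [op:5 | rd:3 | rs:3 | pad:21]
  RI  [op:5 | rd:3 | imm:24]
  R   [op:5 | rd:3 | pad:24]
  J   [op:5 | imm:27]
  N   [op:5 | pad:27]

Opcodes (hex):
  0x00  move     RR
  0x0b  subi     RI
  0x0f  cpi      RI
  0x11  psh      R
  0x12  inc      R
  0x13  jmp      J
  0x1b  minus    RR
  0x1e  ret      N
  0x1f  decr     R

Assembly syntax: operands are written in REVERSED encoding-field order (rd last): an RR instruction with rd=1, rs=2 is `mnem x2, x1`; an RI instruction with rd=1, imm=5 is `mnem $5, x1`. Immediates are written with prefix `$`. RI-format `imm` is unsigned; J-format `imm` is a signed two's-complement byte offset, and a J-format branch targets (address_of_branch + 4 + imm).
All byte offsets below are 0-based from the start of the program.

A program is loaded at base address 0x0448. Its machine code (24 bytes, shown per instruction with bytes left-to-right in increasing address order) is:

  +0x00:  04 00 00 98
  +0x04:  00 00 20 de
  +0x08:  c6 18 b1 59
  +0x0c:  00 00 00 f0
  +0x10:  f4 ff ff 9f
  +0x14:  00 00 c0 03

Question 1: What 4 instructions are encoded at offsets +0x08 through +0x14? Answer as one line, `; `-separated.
+0x08: c6 18 b1 59 ⇒ word 0x59b118c6 (little)
  opcode bits[31:27]=0xb: subi/RI
  [26:24] rd=1 = x1
  [23:0] imm=11606214 = $11606214
+0x0c: 00 00 00 f0 ⇒ word 0xf0000000 (little)
  opcode bits[31:27]=0x1e: ret/N
+0x10: f4 ff ff 9f ⇒ word 0x9ffffff4 (little)
  opcode bits[31:27]=0x13: jmp/J
  [26:0] imm=134217716 (s27→-12) = $-12
+0x14: 00 00 c0 03 ⇒ word 0x03c00000 (little)
  opcode bits[31:27]=0x0: move/RR
  [26:24] rd=3 = x3
  [23:21] rs=6 = x6

subi $11606214, x1; ret; jmp $-12; move x6, x3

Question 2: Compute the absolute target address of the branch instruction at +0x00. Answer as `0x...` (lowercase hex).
[00] 04 00 00 98 → 0x98000004
  op=0x98000004>>27=0x13 ⇒ jmp (J)
  imm@[26:0]=0x4 ⇒ $4
  target = base 0x0448 + off 0x00 + 4 + imm 4 = 0x0450

0x0450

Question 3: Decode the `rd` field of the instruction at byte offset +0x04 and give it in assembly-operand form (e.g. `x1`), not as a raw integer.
x6

[04] 00 00 20 de → 0xde200000
  op=0xde200000>>27=0x1b ⇒ minus (RR)
  rd: (w>>24)&0x7=0x6 → x6
  rs: (w>>21)&0x7=0x1 → x1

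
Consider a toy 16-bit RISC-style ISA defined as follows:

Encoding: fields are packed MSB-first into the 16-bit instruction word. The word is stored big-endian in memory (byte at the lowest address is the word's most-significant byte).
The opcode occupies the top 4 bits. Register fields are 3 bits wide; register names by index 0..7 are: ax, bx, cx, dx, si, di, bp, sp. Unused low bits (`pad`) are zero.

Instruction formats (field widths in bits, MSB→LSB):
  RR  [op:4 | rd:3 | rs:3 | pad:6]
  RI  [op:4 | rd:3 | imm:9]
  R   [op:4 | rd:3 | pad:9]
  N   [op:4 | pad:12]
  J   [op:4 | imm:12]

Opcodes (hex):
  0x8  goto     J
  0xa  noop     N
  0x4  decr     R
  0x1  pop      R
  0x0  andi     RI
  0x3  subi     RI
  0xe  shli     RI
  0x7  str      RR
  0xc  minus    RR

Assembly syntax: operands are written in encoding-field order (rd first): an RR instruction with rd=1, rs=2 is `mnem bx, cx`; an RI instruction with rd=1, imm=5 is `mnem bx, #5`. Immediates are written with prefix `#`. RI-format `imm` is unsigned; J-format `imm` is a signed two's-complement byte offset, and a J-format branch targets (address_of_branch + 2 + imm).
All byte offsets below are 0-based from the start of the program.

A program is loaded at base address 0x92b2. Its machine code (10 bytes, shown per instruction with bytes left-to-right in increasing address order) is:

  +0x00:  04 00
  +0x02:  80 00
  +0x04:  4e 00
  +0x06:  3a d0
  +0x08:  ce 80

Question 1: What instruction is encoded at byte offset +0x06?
+0x06: 3a d0 ⇒ word 0x3ad0 (big)
  op=0x3ad0>>12=0x3 ⇒ subi (RI)
  rd: (w>>9)&0x7=0x5 → di
  imm: (w>>0)&0x1ff=0xd0 → #208

subi di, #208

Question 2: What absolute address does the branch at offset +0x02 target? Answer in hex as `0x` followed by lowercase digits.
0x92b6

[02] 80 00 → 0x8000
  opcode bits[15:12]=0x8: goto/J
  imm@[11:0]=0x0 ⇒ #0
  target = base 0x92b2 + off 0x02 + 2 + imm 0 = 0x92b6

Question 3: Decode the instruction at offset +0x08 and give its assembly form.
[08] ce 80 → 0xce80
  op=0xce80>>12=0xc ⇒ minus (RR)
  rd: (w>>9)&0x7=0x7 → sp
  rs: (w>>6)&0x7=0x2 → cx

minus sp, cx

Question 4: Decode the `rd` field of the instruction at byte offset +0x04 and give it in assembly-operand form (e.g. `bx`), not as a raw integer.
sp

@+04  big-endian(4e 00) = 0x4e00
  opcode bits[15:12]=0x4: decr/R
  [11:9] rd=7 = sp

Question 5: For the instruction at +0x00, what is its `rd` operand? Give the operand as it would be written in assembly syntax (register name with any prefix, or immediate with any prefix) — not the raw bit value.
cx

[00] 04 00 → 0x0400
  op=0x0400>>12=0x0 ⇒ andi (RI)
  [11:9] rd=2 = cx
  [8:0] imm=0 = #0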